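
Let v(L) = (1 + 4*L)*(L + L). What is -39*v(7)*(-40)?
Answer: 633360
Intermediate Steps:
v(L) = 2*L*(1 + 4*L) (v(L) = (1 + 4*L)*(2*L) = 2*L*(1 + 4*L))
-39*v(7)*(-40) = -78*7*(1 + 4*7)*(-40) = -78*7*(1 + 28)*(-40) = -78*7*29*(-40) = -39*406*(-40) = -15834*(-40) = 633360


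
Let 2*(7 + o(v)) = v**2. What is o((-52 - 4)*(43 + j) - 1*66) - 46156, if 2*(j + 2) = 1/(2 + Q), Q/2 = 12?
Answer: 464057653/169 ≈ 2.7459e+6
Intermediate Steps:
Q = 24 (Q = 2*12 = 24)
j = -103/52 (j = -2 + 1/(2*(2 + 24)) = -2 + (1/2)/26 = -2 + (1/2)*(1/26) = -2 + 1/52 = -103/52 ≈ -1.9808)
o(v) = -7 + v**2/2
o((-52 - 4)*(43 + j) - 1*66) - 46156 = (-7 + ((-52 - 4)*(43 - 103/52) - 1*66)**2/2) - 46156 = (-7 + (-56*2133/52 - 66)**2/2) - 46156 = (-7 + (-29862/13 - 66)**2/2) - 46156 = (-7 + (-30720/13)**2/2) - 46156 = (-7 + (1/2)*(943718400/169)) - 46156 = (-7 + 471859200/169) - 46156 = 471858017/169 - 46156 = 464057653/169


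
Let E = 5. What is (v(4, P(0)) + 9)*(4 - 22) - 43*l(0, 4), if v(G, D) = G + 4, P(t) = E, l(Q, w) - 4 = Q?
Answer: -478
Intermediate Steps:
l(Q, w) = 4 + Q
P(t) = 5
v(G, D) = 4 + G
(v(4, P(0)) + 9)*(4 - 22) - 43*l(0, 4) = ((4 + 4) + 9)*(4 - 22) - 43*(4 + 0) = (8 + 9)*(-18) - 43*4 = 17*(-18) - 172 = -306 - 172 = -478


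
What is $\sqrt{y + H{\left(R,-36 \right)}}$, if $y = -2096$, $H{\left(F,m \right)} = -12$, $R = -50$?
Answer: $2 i \sqrt{527} \approx 45.913 i$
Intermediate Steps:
$\sqrt{y + H{\left(R,-36 \right)}} = \sqrt{-2096 - 12} = \sqrt{-2108} = 2 i \sqrt{527}$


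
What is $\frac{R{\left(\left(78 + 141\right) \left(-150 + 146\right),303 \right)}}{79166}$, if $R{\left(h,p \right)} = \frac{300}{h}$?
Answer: $- \frac{25}{5779118} \approx -4.3259 \cdot 10^{-6}$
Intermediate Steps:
$\frac{R{\left(\left(78 + 141\right) \left(-150 + 146\right),303 \right)}}{79166} = \frac{300 \frac{1}{\left(78 + 141\right) \left(-150 + 146\right)}}{79166} = \frac{300}{219 \left(-4\right)} \frac{1}{79166} = \frac{300}{-876} \cdot \frac{1}{79166} = 300 \left(- \frac{1}{876}\right) \frac{1}{79166} = \left(- \frac{25}{73}\right) \frac{1}{79166} = - \frac{25}{5779118}$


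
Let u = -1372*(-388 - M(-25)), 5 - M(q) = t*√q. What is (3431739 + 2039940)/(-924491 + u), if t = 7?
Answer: -421642112061/30151631485 + 52550005116*I/30151631485 ≈ -13.984 + 1.7429*I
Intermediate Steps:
M(q) = 5 - 7*√q
u = 539196 - 48020*I (u = -1372*(-388 - (5 - 35*I)) = -1372*(-388 + (-5 + 35*I)) = -1372*(-393 + 35*I) = 539196 - 48020*I ≈ 5.392e+5 - 48020.0*I)
(3431739 + 2039940)/(-924491 + u) = (3431739 + 2039940)/(-924491 + (539196 - 48020*I)) = 5471679/(-385295 - 48020*I) = 5471679*((-385295 + 48020*I)/150758157425) = 5471679*(-385295 + 48020*I)/150758157425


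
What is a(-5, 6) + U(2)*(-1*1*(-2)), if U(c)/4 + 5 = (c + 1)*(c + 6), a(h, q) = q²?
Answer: 188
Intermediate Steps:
U(c) = -20 + 4*(1 + c)*(6 + c) (U(c) = -20 + 4*((c + 1)*(c + 6)) = -20 + 4*((1 + c)*(6 + c)) = -20 + 4*(1 + c)*(6 + c))
a(-5, 6) + U(2)*(-1*1*(-2)) = 6² + (4 + 4*2² + 28*2)*(-1*1*(-2)) = 36 + (4 + 4*4 + 56)*(-1*(-2)) = 36 + (4 + 16 + 56)*2 = 36 + 76*2 = 36 + 152 = 188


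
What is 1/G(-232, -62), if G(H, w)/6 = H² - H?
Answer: 1/324336 ≈ 3.0832e-6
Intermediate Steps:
G(H, w) = -6*H + 6*H² (G(H, w) = 6*(H² - H) = -6*H + 6*H²)
1/G(-232, -62) = 1/(6*(-232)*(-1 - 232)) = 1/(6*(-232)*(-233)) = 1/324336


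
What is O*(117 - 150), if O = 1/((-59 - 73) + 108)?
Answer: 11/8 ≈ 1.3750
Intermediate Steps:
O = -1/24 (O = 1/(-132 + 108) = 1/(-24) = -1/24 ≈ -0.041667)
O*(117 - 150) = -(117 - 150)/24 = -1/24*(-33) = 11/8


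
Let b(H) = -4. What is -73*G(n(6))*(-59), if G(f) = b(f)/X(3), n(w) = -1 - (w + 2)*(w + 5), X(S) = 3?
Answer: -17228/3 ≈ -5742.7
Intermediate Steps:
n(w) = -1 - (2 + w)*(5 + w)
G(f) = -4/3
-73*G(n(6))*(-59) = -73*(-4/3)*(-59) = (292/3)*(-59) = -17228/3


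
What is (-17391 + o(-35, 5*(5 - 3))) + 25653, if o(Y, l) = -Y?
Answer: 8297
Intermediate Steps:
(-17391 + o(-35, 5*(5 - 3))) + 25653 = (-17391 - 1*(-35)) + 25653 = (-17391 + 35) + 25653 = -17356 + 25653 = 8297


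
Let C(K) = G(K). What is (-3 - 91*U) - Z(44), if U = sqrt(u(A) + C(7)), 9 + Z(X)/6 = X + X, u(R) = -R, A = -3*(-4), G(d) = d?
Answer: -477 - 91*I*sqrt(5) ≈ -477.0 - 203.48*I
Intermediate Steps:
C(K) = K
A = 12
Z(X) = -54 + 12*X (Z(X) = -54 + 6*(X + X) = -54 + 6*(2*X) = -54 + 12*X)
U = I*sqrt(5) (U = sqrt(-1*12 + 7) = sqrt(-12 + 7) = sqrt(-5) = I*sqrt(5) ≈ 2.2361*I)
(-3 - 91*U) - Z(44) = (-3 - 91*I*sqrt(5)) - (-54 + 12*44) = (-3 - 91*I*sqrt(5)) - (-54 + 528) = (-3 - 91*I*sqrt(5)) - 1*474 = (-3 - 91*I*sqrt(5)) - 474 = -477 - 91*I*sqrt(5)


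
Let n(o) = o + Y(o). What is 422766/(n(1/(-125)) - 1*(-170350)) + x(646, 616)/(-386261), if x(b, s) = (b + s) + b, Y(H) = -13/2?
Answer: 13581083545272/5483087296951 ≈ 2.4769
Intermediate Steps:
Y(H) = -13/2 (Y(H) = -13*½ = -13/2)
n(o) = -13/2 + o (n(o) = o - 13/2 = -13/2 + o)
x(b, s) = s + 2*b
422766/(n(1/(-125)) - 1*(-170350)) + x(646, 616)/(-386261) = 422766/((-13/2 + 1/(-125)) - 1*(-170350)) + (616 + 2*646)/(-386261) = 422766/((-13/2 - 1/125) + 170350) + (616 + 1292)*(-1/386261) = 422766/(-1627/250 + 170350) + 1908*(-1/386261) = 422766/(42585873/250) - 1908/386261 = 422766*(250/42585873) - 1908/386261 = 35230500/14195291 - 1908/386261 = 13581083545272/5483087296951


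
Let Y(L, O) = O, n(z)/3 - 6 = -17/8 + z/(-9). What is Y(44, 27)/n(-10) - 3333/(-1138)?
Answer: 1933971/408542 ≈ 4.7338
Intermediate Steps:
n(z) = 93/8 - z/3 (n(z) = 18 + 3*(-17/8 + z/(-9)) = 18 + 3*(-17*⅛ + z*(-⅑)) = 18 + 3*(-17/8 - z/9) = 18 + (-51/8 - z/3) = 93/8 - z/3)
Y(44, 27)/n(-10) - 3333/(-1138) = 27/(93/8 - ⅓*(-10)) - 3333/(-1138) = 27/(93/8 + 10/3) - 3333*(-1/1138) = 27/(359/24) + 3333/1138 = 27*(24/359) + 3333/1138 = 648/359 + 3333/1138 = 1933971/408542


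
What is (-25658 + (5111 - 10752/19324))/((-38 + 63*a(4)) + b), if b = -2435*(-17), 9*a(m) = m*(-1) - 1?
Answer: -33088415/66542194 ≈ -0.49725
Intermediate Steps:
a(m) = -1/9 - m/9 (a(m) = (m*(-1) - 1)/9 = (-m - 1)/9 = (-1 - m)/9 = -1/9 - m/9)
b = 41395
(-25658 + (5111 - 10752/19324))/((-38 + 63*a(4)) + b) = (-25658 + (5111 - 10752/19324))/((-38 + 63*(-1/9 - 1/9*4)) + 41395) = (-25658 + (5111 - 10752*1/19324))/((-38 + 63*(-1/9 - 4/9)) + 41395) = (-25658 + (5111 - 2688/4831))/((-38 + 63*(-5/9)) + 41395) = (-25658 + 24688553/4831)/((-38 - 35) + 41395) = -99265245/(4831*(-73 + 41395)) = -99265245/4831/41322 = -99265245/4831*1/41322 = -33088415/66542194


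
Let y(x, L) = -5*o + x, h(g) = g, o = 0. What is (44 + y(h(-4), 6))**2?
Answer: 1600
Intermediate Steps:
y(x, L) = x (y(x, L) = -5*0 + x = 0 + x = x)
(44 + y(h(-4), 6))**2 = (44 - 4)**2 = 40**2 = 1600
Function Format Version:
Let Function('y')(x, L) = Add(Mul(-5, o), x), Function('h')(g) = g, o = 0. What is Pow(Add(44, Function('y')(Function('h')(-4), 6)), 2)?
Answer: 1600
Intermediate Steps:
Function('y')(x, L) = x (Function('y')(x, L) = Add(Mul(-5, 0), x) = Add(0, x) = x)
Pow(Add(44, Function('y')(Function('h')(-4), 6)), 2) = Pow(Add(44, -4), 2) = Pow(40, 2) = 1600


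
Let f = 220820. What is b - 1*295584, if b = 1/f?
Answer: -65270858879/220820 ≈ -2.9558e+5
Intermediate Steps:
b = 1/220820 ≈ 4.5286e-6
b - 1*295584 = 1/220820 - 1*295584 = 1/220820 - 295584 = -65270858879/220820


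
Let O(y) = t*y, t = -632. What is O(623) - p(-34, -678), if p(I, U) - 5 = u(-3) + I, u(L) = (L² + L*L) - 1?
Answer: -393724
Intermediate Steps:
u(L) = -1 + 2*L² (u(L) = (L² + L²) - 1 = 2*L² - 1 = -1 + 2*L²)
p(I, U) = 22 + I (p(I, U) = 5 + ((-1 + 2*(-3)²) + I) = 5 + ((-1 + 2*9) + I) = 5 + ((-1 + 18) + I) = 5 + (17 + I) = 22 + I)
O(y) = -632*y
O(623) - p(-34, -678) = -632*623 - (22 - 34) = -393736 - 1*(-12) = -393736 + 12 = -393724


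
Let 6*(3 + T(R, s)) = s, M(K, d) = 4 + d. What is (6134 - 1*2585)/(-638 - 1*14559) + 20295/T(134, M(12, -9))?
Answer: -20336487/3841 ≈ -5294.6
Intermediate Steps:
T(R, s) = -3 + s/6
(6134 - 1*2585)/(-638 - 1*14559) + 20295/T(134, M(12, -9)) = (6134 - 1*2585)/(-638 - 1*14559) + 20295/(-3 + (4 - 9)/6) = (6134 - 2585)/(-638 - 14559) + 20295/(-3 + (1/6)*(-5)) = 3549/(-15197) + 20295/(-3 - 5/6) = 3549*(-1/15197) + 20295/(-23/6) = -39/167 + 20295*(-6/23) = -39/167 - 121770/23 = -20336487/3841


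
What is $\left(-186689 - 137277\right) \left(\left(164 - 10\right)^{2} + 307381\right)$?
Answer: $-107264170702$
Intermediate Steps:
$\left(-186689 - 137277\right) \left(\left(164 - 10\right)^{2} + 307381\right) = - 323966 \left(154^{2} + 307381\right) = - 323966 \left(23716 + 307381\right) = \left(-323966\right) 331097 = -107264170702$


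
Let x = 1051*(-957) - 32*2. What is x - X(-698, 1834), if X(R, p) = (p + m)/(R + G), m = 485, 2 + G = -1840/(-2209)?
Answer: -517840800663/514820 ≈ -1.0059e+6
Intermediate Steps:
G = -2578/2209 (G = -2 - 1840/(-2209) = -2 - 1840*(-1/2209) = -2 + 1840/2209 = -2578/2209 ≈ -1.1670)
X(R, p) = (485 + p)/(-2578/2209 + R) (X(R, p) = (p + 485)/(R - 2578/2209) = (485 + p)/(-2578/2209 + R))
x = -1005871 (x = -1005807 - 64 = -1005871)
x - X(-698, 1834) = -1005871 - 2209*(485 + 1834)/(-2578 + 2209*(-698)) = -1005871 - 2209*2319/(-2578 - 1541882) = -1005871 - 2209*2319/(-1544460) = -1005871 - 2209*(-1)*2319/1544460 = -1005871 - 1*(-1707557/514820) = -1005871 + 1707557/514820 = -517840800663/514820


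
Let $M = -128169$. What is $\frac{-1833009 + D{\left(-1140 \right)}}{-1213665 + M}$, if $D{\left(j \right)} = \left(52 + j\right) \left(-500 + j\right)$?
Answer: $\frac{48689}{1341834} \approx 0.036285$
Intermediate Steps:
$D{\left(j \right)} = \left(-500 + j\right) \left(52 + j\right)$
$\frac{-1833009 + D{\left(-1140 \right)}}{-1213665 + M} = \frac{-1833009 - \left(-484720 - 1299600\right)}{-1213665 - 128169} = \frac{-1833009 + \left(-26000 + 1299600 + 510720\right)}{-1341834} = \left(-1833009 + 1784320\right) \left(- \frac{1}{1341834}\right) = \left(-48689\right) \left(- \frac{1}{1341834}\right) = \frac{48689}{1341834}$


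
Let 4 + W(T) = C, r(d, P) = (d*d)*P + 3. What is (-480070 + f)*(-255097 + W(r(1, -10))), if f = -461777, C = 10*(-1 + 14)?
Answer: 240143671437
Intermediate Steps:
C = 130 (C = 10*13 = 130)
r(d, P) = 3 + P*d**2 (r(d, P) = d**2*P + 3 = P*d**2 + 3 = 3 + P*d**2)
W(T) = 126 (W(T) = -4 + 130 = 126)
(-480070 + f)*(-255097 + W(r(1, -10))) = (-480070 - 461777)*(-255097 + 126) = -941847*(-254971) = 240143671437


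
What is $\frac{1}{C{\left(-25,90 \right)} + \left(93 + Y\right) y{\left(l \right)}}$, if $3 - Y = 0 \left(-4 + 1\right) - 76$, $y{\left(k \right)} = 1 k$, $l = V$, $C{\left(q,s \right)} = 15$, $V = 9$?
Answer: $\frac{1}{1563} \approx 0.0006398$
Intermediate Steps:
$l = 9$
$y{\left(k \right)} = k$
$Y = 79$ ($Y = 3 - \left(0 \left(-4 + 1\right) - 76\right) = 3 - \left(0 \left(-3\right) - 76\right) = 3 - \left(0 - 76\right) = 3 - -76 = 3 + 76 = 79$)
$\frac{1}{C{\left(-25,90 \right)} + \left(93 + Y\right) y{\left(l \right)}} = \frac{1}{15 + \left(93 + 79\right) 9} = \frac{1}{15 + 172 \cdot 9} = \frac{1}{15 + 1548} = \frac{1}{1563}$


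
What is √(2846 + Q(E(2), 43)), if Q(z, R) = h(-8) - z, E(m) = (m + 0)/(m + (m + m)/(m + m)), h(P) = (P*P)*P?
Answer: 10*√210/3 ≈ 48.305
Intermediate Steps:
h(P) = P³ (h(P) = P²*P = P³)
E(m) = m/(1 + m) (E(m) = m/(m + (2*m)/((2*m))) = m/(m + (2*m)*(1/(2*m))) = m/(m + 1) = m/(1 + m))
Q(z, R) = -512 - z (Q(z, R) = (-8)³ - z = -512 - z)
√(2846 + Q(E(2), 43)) = √(2846 + (-512 - 2/(1 + 2))) = √(2846 + (-512 - 2/3)) = √(2846 + (-512 - 1*⅔)) = √(2846 + (-512 - ⅔)) = √(2846 - 1538/3) = √(7000/3) = 10*√210/3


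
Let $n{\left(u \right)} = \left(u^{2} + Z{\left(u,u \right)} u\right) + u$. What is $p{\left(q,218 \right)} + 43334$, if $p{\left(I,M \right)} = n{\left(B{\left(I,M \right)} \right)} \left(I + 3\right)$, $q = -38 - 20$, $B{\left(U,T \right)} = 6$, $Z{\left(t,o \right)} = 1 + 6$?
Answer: $38714$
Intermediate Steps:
$Z{\left(t,o \right)} = 7$
$n{\left(u \right)} = u^{2} + 8 u$ ($n{\left(u \right)} = \left(u^{2} + 7 u\right) + u = u^{2} + 8 u$)
$q = -58$ ($q = -38 - 20 = -58$)
$p{\left(I,M \right)} = 252 + 84 I$ ($p{\left(I,M \right)} = 6 \left(8 + 6\right) \left(I + 3\right) = 6 \cdot 14 \left(3 + I\right) = 84 \left(3 + I\right) = 252 + 84 I$)
$p{\left(q,218 \right)} + 43334 = \left(252 + 84 \left(-58\right)\right) + 43334 = \left(252 - 4872\right) + 43334 = -4620 + 43334 = 38714$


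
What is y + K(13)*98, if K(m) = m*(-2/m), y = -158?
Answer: -354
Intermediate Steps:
K(m) = -2
y + K(13)*98 = -158 - 2*98 = -158 - 196 = -354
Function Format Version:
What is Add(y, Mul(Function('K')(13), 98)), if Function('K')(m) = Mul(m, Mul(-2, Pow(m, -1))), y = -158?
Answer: -354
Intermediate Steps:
Function('K')(m) = -2
Add(y, Mul(Function('K')(13), 98)) = Add(-158, Mul(-2, 98)) = Add(-158, -196) = -354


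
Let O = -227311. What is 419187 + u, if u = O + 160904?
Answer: 352780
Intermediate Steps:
u = -66407 (u = -227311 + 160904 = -66407)
419187 + u = 419187 - 66407 = 352780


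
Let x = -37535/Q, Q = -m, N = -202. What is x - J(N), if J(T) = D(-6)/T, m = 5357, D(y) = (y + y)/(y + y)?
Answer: 7587427/1082114 ≈ 7.0117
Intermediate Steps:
D(y) = 1 (D(y) = (2*y)/((2*y)) = (2*y)*(1/(2*y)) = 1)
Q = -5357 (Q = -1*5357 = -5357)
x = 37535/5357 (x = -37535/(-5357) = -37535*(-1/5357) = 37535/5357 ≈ 7.0067)
J(T) = 1/T
x - J(N) = 37535/5357 - 1/(-202) = 37535/5357 - 1*(-1/202) = 37535/5357 + 1/202 = 7587427/1082114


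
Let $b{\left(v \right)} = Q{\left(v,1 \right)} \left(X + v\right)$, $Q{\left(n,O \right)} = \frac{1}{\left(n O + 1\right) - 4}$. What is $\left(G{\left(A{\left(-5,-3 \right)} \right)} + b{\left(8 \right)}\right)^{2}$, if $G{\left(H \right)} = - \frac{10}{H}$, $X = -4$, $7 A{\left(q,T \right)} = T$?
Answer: $\frac{131044}{225} \approx 582.42$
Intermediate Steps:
$A{\left(q,T \right)} = \frac{T}{7}$
$Q{\left(n,O \right)} = \frac{1}{-3 + O n}$ ($Q{\left(n,O \right)} = \frac{1}{\left(O n + 1\right) - 4} = \frac{1}{\left(1 + O n\right) - 4} = \frac{1}{-3 + O n}$)
$b{\left(v \right)} = \frac{-4 + v}{-3 + v}$ ($b{\left(v \right)} = \frac{-4 + v}{-3 + 1 v} = \frac{-4 + v}{-3 + v}$)
$\left(G{\left(A{\left(-5,-3 \right)} \right)} + b{\left(8 \right)}\right)^{2} = \left(- \frac{10}{\frac{1}{7} \left(-3\right)} + \frac{-4 + 8}{-3 + 8}\right)^{2} = \left(- \frac{10}{- \frac{3}{7}} + \frac{1}{5} \cdot 4\right)^{2} = \left(\left(-10\right) \left(- \frac{7}{3}\right) + \frac{1}{5} \cdot 4\right)^{2} = \left(\frac{70}{3} + \frac{4}{5}\right)^{2} = \left(\frac{362}{15}\right)^{2} = \frac{131044}{225}$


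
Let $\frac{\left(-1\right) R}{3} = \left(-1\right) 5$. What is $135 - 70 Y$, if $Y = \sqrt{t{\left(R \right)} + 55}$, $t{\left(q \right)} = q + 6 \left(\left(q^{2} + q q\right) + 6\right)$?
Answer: $135 - 70 \sqrt{2806} \approx -3573.0$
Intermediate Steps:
$R = 15$ ($R = - 3 \left(\left(-1\right) 5\right) = \left(-3\right) \left(-5\right) = 15$)
$t{\left(q \right)} = 36 + q + 12 q^{2}$ ($t{\left(q \right)} = q + 6 \left(\left(q^{2} + q^{2}\right) + 6\right) = q + 6 \left(2 q^{2} + 6\right) = q + 6 \left(6 + 2 q^{2}\right) = q + \left(36 + 12 q^{2}\right) = 36 + q + 12 q^{2}$)
$Y = \sqrt{2806}$ ($Y = \sqrt{\left(36 + 15 + 12 \cdot 15^{2}\right) + 55} = \sqrt{\left(36 + 15 + 12 \cdot 225\right) + 55} = \sqrt{\left(36 + 15 + 2700\right) + 55} = \sqrt{2751 + 55} = \sqrt{2806} \approx 52.972$)
$135 - 70 Y = 135 - 70 \sqrt{2806}$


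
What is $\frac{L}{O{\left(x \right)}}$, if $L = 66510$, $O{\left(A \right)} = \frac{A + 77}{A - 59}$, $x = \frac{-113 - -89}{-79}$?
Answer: $- \frac{308406870}{6107} \approx -50501.0$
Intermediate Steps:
$x = \frac{24}{79}$ ($x = \left(-113 + 89\right) \left(- \frac{1}{79}\right) = \left(-24\right) \left(- \frac{1}{79}\right) = \frac{24}{79} \approx 0.3038$)
$O{\left(A \right)} = \frac{77 + A}{-59 + A}$
$\frac{L}{O{\left(x \right)}} = \frac{66510}{\frac{1}{-59 + \frac{24}{79}} \left(77 + \frac{24}{79}\right)} = \frac{66510}{\frac{1}{- \frac{4637}{79}} \cdot \frac{6107}{79}} = \frac{66510}{\left(- \frac{79}{4637}\right) \frac{6107}{79}} = \frac{66510}{- \frac{6107}{4637}} = 66510 \left(- \frac{4637}{6107}\right) = - \frac{308406870}{6107}$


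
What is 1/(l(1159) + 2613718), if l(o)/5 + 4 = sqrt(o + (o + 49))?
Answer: 2613698/6831417176029 - 15*sqrt(263)/6831417176029 ≈ 3.8256e-7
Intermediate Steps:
l(o) = -20 + 5*sqrt(49 + 2*o) (l(o) = -20 + 5*sqrt(o + (o + 49)) = -20 + 5*sqrt(o + (49 + o)) = -20 + 5*sqrt(49 + 2*o))
1/(l(1159) + 2613718) = 1/((-20 + 5*sqrt(49 + 2*1159)) + 2613718) = 1/((-20 + 5*sqrt(49 + 2318)) + 2613718) = 1/((-20 + 5*sqrt(2367)) + 2613718) = 1/((-20 + 5*(3*sqrt(263))) + 2613718) = 1/((-20 + 15*sqrt(263)) + 2613718) = 1/(2613698 + 15*sqrt(263))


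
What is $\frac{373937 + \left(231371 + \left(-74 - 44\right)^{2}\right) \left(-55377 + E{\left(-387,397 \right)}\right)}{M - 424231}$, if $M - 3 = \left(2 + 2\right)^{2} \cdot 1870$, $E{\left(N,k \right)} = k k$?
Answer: $- \frac{25077372377}{394308} \approx -63598.0$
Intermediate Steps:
$E{\left(N,k \right)} = k^{2}$
$M = 29923$ ($M = 3 + \left(2 + 2\right)^{2} \cdot 1870 = 3 + 4^{2} \cdot 1870 = 3 + 16 \cdot 1870 = 3 + 29920 = 29923$)
$\frac{373937 + \left(231371 + \left(-74 - 44\right)^{2}\right) \left(-55377 + E{\left(-387,397 \right)}\right)}{M - 424231} = \frac{373937 + \left(231371 + \left(-74 - 44\right)^{2}\right) \left(-55377 + 397^{2}\right)}{29923 - 424231} = \frac{373937 + \left(231371 + \left(-118\right)^{2}\right) \left(-55377 + 157609\right)}{-394308} = \left(373937 + \left(231371 + 13924\right) 102232\right) \left(- \frac{1}{394308}\right) = \left(373937 + 245295 \cdot 102232\right) \left(- \frac{1}{394308}\right) = \left(373937 + 25076998440\right) \left(- \frac{1}{394308}\right) = 25077372377 \left(- \frac{1}{394308}\right) = - \frac{25077372377}{394308}$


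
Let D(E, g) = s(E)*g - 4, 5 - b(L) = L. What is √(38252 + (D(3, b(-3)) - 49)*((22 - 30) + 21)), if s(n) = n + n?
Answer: 3*√4243 ≈ 195.42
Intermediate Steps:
b(L) = 5 - L
s(n) = 2*n
D(E, g) = -4 + 2*E*g (D(E, g) = (2*E)*g - 4 = 2*E*g - 4 = -4 + 2*E*g)
√(38252 + (D(3, b(-3)) - 49)*((22 - 30) + 21)) = √(38252 + ((-4 + 2*3*(5 - 1*(-3))) - 49)*((22 - 30) + 21)) = √(38252 + ((-4 + 2*3*(5 + 3)) - 49)*(-8 + 21)) = √(38252 + ((-4 + 2*3*8) - 49)*13) = √(38252 + ((-4 + 48) - 49)*13) = √(38252 + (44 - 49)*13) = √(38252 - 5*13) = √(38252 - 65) = √38187 = 3*√4243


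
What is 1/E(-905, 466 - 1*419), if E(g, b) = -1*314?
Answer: -1/314 ≈ -0.0031847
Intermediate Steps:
E(g, b) = -314
1/E(-905, 466 - 1*419) = 1/(-314) = -1/314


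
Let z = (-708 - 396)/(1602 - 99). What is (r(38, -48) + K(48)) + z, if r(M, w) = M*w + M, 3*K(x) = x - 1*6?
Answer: -888140/501 ≈ -1772.7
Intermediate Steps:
K(x) = -2 + x/3 (K(x) = (x - 1*6)/3 = (x - 6)/3 = (-6 + x)/3 = -2 + x/3)
z = -368/501 (z = -1104/1503 = -1104*1/1503 = -368/501 ≈ -0.73453)
r(M, w) = M + M*w
(r(38, -48) + K(48)) + z = (38*(1 - 48) + (-2 + (⅓)*48)) - 368/501 = (38*(-47) + (-2 + 16)) - 368/501 = (-1786 + 14) - 368/501 = -1772 - 368/501 = -888140/501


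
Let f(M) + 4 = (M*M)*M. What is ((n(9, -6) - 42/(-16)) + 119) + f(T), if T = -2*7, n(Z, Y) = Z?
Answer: -20939/8 ≈ -2617.4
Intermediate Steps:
T = -14
f(M) = -4 + M³ (f(M) = -4 + (M*M)*M = -4 + M²*M = -4 + M³)
((n(9, -6) - 42/(-16)) + 119) + f(T) = ((9 - 42/(-16)) + 119) + (-4 + (-14)³) = ((9 - 42*(-1/16)) + 119) + (-4 - 2744) = ((9 + 21/8) + 119) - 2748 = (93/8 + 119) - 2748 = 1045/8 - 2748 = -20939/8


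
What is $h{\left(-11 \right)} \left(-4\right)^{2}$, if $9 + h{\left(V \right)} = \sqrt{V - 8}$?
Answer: $-144 + 16 i \sqrt{19} \approx -144.0 + 69.742 i$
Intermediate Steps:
$h{\left(V \right)} = -9 + \sqrt{-8 + V}$ ($h{\left(V \right)} = -9 + \sqrt{V - 8} = -9 + \sqrt{-8 + V}$)
$h{\left(-11 \right)} \left(-4\right)^{2} = \left(-9 + \sqrt{-8 - 11}\right) \left(-4\right)^{2} = \left(-9 + \sqrt{-19}\right) 16 = \left(-9 + i \sqrt{19}\right) 16 = -144 + 16 i \sqrt{19}$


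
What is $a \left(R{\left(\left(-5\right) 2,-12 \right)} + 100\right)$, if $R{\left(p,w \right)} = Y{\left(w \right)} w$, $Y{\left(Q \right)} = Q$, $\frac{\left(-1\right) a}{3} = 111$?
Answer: $-81252$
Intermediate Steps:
$a = -333$ ($a = \left(-3\right) 111 = -333$)
$R{\left(p,w \right)} = w^{2}$ ($R{\left(p,w \right)} = w w = w^{2}$)
$a \left(R{\left(\left(-5\right) 2,-12 \right)} + 100\right) = - 333 \left(\left(-12\right)^{2} + 100\right) = - 333 \left(144 + 100\right) = \left(-333\right) 244 = -81252$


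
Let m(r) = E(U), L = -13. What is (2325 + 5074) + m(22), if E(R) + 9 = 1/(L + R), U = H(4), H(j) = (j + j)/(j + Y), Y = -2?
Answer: 66509/9 ≈ 7389.9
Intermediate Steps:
H(j) = 2*j/(-2 + j) (H(j) = (j + j)/(j - 2) = (2*j)/(-2 + j) = 2*j/(-2 + j))
U = 4 (U = 2*4/(-2 + 4) = 2*4/2 = 2*4*(½) = 4)
E(R) = -9 + 1/(-13 + R)
m(r) = -82/9 (m(r) = (118 - 9*4)/(-13 + 4) = (118 - 36)/(-9) = -⅑*82 = -82/9)
(2325 + 5074) + m(22) = (2325 + 5074) - 82/9 = 7399 - 82/9 = 66509/9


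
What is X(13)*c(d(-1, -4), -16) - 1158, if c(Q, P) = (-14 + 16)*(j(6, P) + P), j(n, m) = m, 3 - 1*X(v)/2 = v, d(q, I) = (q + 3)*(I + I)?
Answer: 122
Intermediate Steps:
d(q, I) = 2*I*(3 + q) (d(q, I) = (3 + q)*(2*I) = 2*I*(3 + q))
X(v) = 6 - 2*v
c(Q, P) = 4*P (c(Q, P) = (-14 + 16)*(P + P) = 2*(2*P) = 4*P)
X(13)*c(d(-1, -4), -16) - 1158 = (6 - 2*13)*(4*(-16)) - 1158 = (6 - 26)*(-64) - 1158 = -20*(-64) - 1158 = 1280 - 1158 = 122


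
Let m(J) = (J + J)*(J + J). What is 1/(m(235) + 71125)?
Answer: 1/292025 ≈ 3.4244e-6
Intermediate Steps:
m(J) = 4*J² (m(J) = (2*J)*(2*J) = 4*J²)
1/(m(235) + 71125) = 1/(4*235² + 71125) = 1/(4*55225 + 71125) = 1/(220900 + 71125) = 1/292025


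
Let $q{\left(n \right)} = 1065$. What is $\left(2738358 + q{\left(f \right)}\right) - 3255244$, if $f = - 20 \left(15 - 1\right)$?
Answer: $-515821$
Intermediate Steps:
$f = -280$ ($f = \left(-20\right) 14 = -280$)
$\left(2738358 + q{\left(f \right)}\right) - 3255244 = \left(2738358 + 1065\right) - 3255244 = 2739423 - 3255244 = -515821$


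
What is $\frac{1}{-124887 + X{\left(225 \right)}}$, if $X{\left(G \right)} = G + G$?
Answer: $- \frac{1}{124437} \approx -8.0362 \cdot 10^{-6}$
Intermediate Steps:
$X{\left(G \right)} = 2 G$
$\frac{1}{-124887 + X{\left(225 \right)}} = \frac{1}{-124887 + 2 \cdot 225} = \frac{1}{-124887 + 450} = \frac{1}{-124437} = - \frac{1}{124437}$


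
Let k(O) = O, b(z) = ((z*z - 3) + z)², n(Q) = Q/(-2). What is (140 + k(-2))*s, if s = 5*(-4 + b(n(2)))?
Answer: 3450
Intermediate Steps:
n(Q) = -Q/2 (n(Q) = Q*(-½) = -Q/2)
b(z) = (-3 + z + z²)² (b(z) = ((z² - 3) + z)² = ((-3 + z²) + z)² = (-3 + z + z²)²)
s = 25 (s = 5*(-4 + (-3 - ½*2 + (-½*2)²)²) = 5*(-4 + (-3 - 1 + (-1)²)²) = 5*(-4 + (-3 - 1 + 1)²) = 5*(-4 + (-3)²) = 5*(-4 + 9) = 5*5 = 25)
(140 + k(-2))*s = (140 - 2)*25 = 138*25 = 3450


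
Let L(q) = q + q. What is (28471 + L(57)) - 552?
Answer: 28033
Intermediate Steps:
L(q) = 2*q
(28471 + L(57)) - 552 = (28471 + 2*57) - 552 = (28471 + 114) - 552 = 28585 - 552 = 28033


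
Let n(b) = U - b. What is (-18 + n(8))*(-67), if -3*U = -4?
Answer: 4958/3 ≈ 1652.7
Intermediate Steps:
U = 4/3 (U = -1/3*(-4) = 4/3 ≈ 1.3333)
n(b) = 4/3 - b
(-18 + n(8))*(-67) = (-18 + (4/3 - 1*8))*(-67) = (-18 + (4/3 - 8))*(-67) = (-18 - 20/3)*(-67) = -74/3*(-67) = 4958/3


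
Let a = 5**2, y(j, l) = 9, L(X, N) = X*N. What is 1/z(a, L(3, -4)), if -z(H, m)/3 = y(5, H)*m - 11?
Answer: 1/357 ≈ 0.0028011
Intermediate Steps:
L(X, N) = N*X
a = 25
z(H, m) = 33 - 27*m (z(H, m) = -3*(9*m - 11) = -3*(-11 + 9*m) = 33 - 27*m)
1/z(a, L(3, -4)) = 1/(33 - (-108)*3) = 1/(33 - 27*(-12)) = 1/(33 + 324) = 1/357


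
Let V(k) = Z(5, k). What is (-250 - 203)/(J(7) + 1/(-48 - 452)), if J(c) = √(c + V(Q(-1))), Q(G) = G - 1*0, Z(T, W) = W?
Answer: -226500/1499999 - 113250000*√6/1499999 ≈ -185.09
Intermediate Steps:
Q(G) = G (Q(G) = G + 0 = G)
V(k) = k
J(c) = √(-1 + c) (J(c) = √(c - 1) = √(-1 + c))
(-250 - 203)/(J(7) + 1/(-48 - 452)) = (-250 - 203)/(√(-1 + 7) + 1/(-48 - 452)) = -453/(√6 + 1/(-500)) = -453/(√6 - 1/500) = -453/(-1/500 + √6)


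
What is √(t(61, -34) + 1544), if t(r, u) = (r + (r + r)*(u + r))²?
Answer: 3*√1250841 ≈ 3355.2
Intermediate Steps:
t(r, u) = (r + 2*r*(r + u))² (t(r, u) = (r + (2*r)*(r + u))² = (r + 2*r*(r + u))²)
√(t(61, -34) + 1544) = √(61²*(1 + 2*61 + 2*(-34))² + 1544) = √(3721*(1 + 122 - 68)² + 1544) = √(3721*55² + 1544) = √(3721*3025 + 1544) = √(11256025 + 1544) = √11257569 = 3*√1250841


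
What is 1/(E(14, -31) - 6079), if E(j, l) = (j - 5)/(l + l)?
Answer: -62/376907 ≈ -0.00016450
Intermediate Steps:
E(j, l) = (-5 + j)/(2*l) (E(j, l) = (-5 + j)/((2*l)) = (-5 + j)*(1/(2*l)) = (-5 + j)/(2*l))
1/(E(14, -31) - 6079) = 1/((1/2)*(-5 + 14)/(-31) - 6079) = 1/((1/2)*(-1/31)*9 - 6079) = 1/(-9/62 - 6079) = 1/(-376907/62) = -62/376907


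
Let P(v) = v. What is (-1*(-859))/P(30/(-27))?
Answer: -7731/10 ≈ -773.10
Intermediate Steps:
(-1*(-859))/P(30/(-27)) = (-1*(-859))/((30/(-27))) = 859/((30*(-1/27))) = 859/(-10/9) = 859*(-9/10) = -7731/10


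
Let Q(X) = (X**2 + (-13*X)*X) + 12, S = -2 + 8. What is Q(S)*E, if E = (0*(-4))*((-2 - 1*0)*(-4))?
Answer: 0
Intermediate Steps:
S = 6
Q(X) = 12 - 12*X**2 (Q(X) = (X**2 - 13*X**2) + 12 = -12*X**2 + 12 = 12 - 12*X**2)
E = 0 (E = 0*((-2 + 0)*(-4)) = 0*(-2*(-4)) = 0*8 = 0)
Q(S)*E = (12 - 12*6**2)*0 = (12 - 12*36)*0 = (12 - 432)*0 = -420*0 = 0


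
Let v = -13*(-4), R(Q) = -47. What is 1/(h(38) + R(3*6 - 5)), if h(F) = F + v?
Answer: 1/43 ≈ 0.023256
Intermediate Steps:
v = 52
h(F) = 52 + F (h(F) = F + 52 = 52 + F)
1/(h(38) + R(3*6 - 5)) = 1/((52 + 38) - 47) = 1/(90 - 47) = 1/43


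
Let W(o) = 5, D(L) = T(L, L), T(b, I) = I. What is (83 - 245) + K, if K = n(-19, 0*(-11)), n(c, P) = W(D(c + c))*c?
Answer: -257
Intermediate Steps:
D(L) = L
n(c, P) = 5*c
K = -95 (K = 5*(-19) = -95)
(83 - 245) + K = (83 - 245) - 95 = -162 - 95 = -257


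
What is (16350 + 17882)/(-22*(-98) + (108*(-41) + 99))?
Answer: -34232/2173 ≈ -15.753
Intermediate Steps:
(16350 + 17882)/(-22*(-98) + (108*(-41) + 99)) = 34232/(2156 + (-4428 + 99)) = 34232/(2156 - 4329) = 34232/(-2173) = 34232*(-1/2173) = -34232/2173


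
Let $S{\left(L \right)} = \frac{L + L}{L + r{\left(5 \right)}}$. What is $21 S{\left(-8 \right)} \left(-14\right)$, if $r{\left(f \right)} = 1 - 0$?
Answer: $-672$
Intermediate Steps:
$r{\left(f \right)} = 1$ ($r{\left(f \right)} = 1 + 0 = 1$)
$S{\left(L \right)} = \frac{2 L}{1 + L}$ ($S{\left(L \right)} = \frac{L + L}{L + 1} = \frac{2 L}{1 + L}$)
$21 S{\left(-8 \right)} \left(-14\right) = 21 \cdot 2 \left(-8\right) \frac{1}{1 - 8} \left(-14\right) = 21 \cdot 2 \left(-8\right) \frac{1}{-7} \left(-14\right) = 21 \cdot 2 \left(-8\right) \left(- \frac{1}{7}\right) \left(-14\right) = 21 \cdot \frac{16}{7} \left(-14\right) = 48 \left(-14\right) = -672$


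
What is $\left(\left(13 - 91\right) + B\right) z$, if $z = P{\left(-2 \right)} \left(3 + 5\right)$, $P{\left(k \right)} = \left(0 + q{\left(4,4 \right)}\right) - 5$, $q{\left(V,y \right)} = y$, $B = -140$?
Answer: $1744$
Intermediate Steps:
$P{\left(k \right)} = -1$ ($P{\left(k \right)} = \left(0 + 4\right) - 5 = 4 - 5 = -1$)
$z = -8$ ($z = - (3 + 5) = \left(-1\right) 8 = -8$)
$\left(\left(13 - 91\right) + B\right) z = \left(\left(13 - 91\right) - 140\right) \left(-8\right) = \left(-78 - 140\right) \left(-8\right) = \left(-218\right) \left(-8\right) = 1744$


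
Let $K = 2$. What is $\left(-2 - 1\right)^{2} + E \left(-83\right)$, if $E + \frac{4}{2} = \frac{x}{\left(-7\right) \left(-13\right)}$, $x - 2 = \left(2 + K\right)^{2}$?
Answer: $\frac{14431}{91} \approx 158.58$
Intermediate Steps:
$x = 18$ ($x = 2 + \left(2 + 2\right)^{2} = 2 + 4^{2} = 2 + 16 = 18$)
$E = - \frac{164}{91}$ ($E = -2 + \frac{18}{\left(-7\right) \left(-13\right)} = -2 + \frac{18}{91} = - \frac{164}{91} \approx -1.8022$)
$\left(-2 - 1\right)^{2} + E \left(-83\right) = \left(-2 - 1\right)^{2} - - \frac{13612}{91} = \left(-3\right)^{2} + \frac{13612}{91} = 9 + \frac{13612}{91} = \frac{14431}{91}$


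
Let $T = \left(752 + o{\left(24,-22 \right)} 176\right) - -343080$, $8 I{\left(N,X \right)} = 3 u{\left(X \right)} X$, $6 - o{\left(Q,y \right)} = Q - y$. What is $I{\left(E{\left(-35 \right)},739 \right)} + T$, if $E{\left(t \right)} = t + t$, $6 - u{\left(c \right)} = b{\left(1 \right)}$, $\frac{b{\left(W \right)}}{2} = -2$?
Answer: $\frac{1358253}{4} \approx 3.3956 \cdot 10^{5}$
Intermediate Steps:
$b{\left(W \right)} = -4$ ($b{\left(W \right)} = 2 \left(-2\right) = -4$)
$u{\left(c \right)} = 10$ ($u{\left(c \right)} = 6 - -4 = 6 + 4 = 10$)
$o{\left(Q,y \right)} = 6 + y - Q$ ($o{\left(Q,y \right)} = 6 - \left(Q - y\right) = 6 + y - Q$)
$E{\left(t \right)} = 2 t$
$I{\left(N,X \right)} = \frac{15 X}{4}$ ($I{\left(N,X \right)} = \frac{3 \cdot 10 X}{8} = \frac{30 X}{8} = \frac{15 X}{4}$)
$T = 336792$ ($T = \left(752 + \left(6 - 22 - 24\right) 176\right) - -343080 = \left(752 + \left(6 - 22 - 24\right) 176\right) + 343080 = \left(752 - 7040\right) + 343080 = -6288 + 343080 = 336792$)
$I{\left(E{\left(-35 \right)},739 \right)} + T = \frac{15}{4} \cdot 739 + 336792 = \frac{11085}{4} + 336792 = \frac{1358253}{4}$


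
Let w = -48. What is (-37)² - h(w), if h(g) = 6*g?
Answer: 1657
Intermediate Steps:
(-37)² - h(w) = (-37)² - 6*(-48) = 1369 - 1*(-288) = 1369 + 288 = 1657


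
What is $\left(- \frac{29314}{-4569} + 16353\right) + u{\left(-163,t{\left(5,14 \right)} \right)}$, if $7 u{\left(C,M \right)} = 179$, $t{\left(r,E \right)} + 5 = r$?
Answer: $\frac{524041048}{31983} \approx 16385.0$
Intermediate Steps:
$t{\left(r,E \right)} = -5 + r$
$u{\left(C,M \right)} = \frac{179}{7}$ ($u{\left(C,M \right)} = \frac{1}{7} \cdot 179 = \frac{179}{7}$)
$\left(- \frac{29314}{-4569} + 16353\right) + u{\left(-163,t{\left(5,14 \right)} \right)} = \left(- \frac{29314}{-4569} + 16353\right) + \frac{179}{7} = \left(\left(-29314\right) \left(- \frac{1}{4569}\right) + 16353\right) + \frac{179}{7} = \left(\frac{29314}{4569} + 16353\right) + \frac{179}{7} = \frac{74746171}{4569} + \frac{179}{7} = \frac{524041048}{31983}$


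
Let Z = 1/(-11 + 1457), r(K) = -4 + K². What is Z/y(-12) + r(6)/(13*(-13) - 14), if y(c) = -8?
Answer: -41151/235216 ≈ -0.17495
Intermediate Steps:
Z = 1/1446 ≈ 0.00069156
Z/y(-12) + r(6)/(13*(-13) - 14) = (1/1446)/(-8) + (-4 + 6²)/(13*(-13) - 14) = (1/1446)*(-⅛) + (-4 + 36)/(-169 - 14) = -1/11568 + 32/(-183) = -1/11568 + 32*(-1/183) = -1/11568 - 32/183 = -41151/235216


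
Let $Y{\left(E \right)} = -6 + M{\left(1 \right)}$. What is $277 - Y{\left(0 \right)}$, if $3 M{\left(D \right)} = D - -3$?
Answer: $\frac{845}{3} \approx 281.67$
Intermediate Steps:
$M{\left(D \right)} = 1 + \frac{D}{3}$ ($M{\left(D \right)} = \frac{D - -3}{3} = \frac{D + 3}{3} = \frac{3 + D}{3} = 1 + \frac{D}{3}$)
$Y{\left(E \right)} = - \frac{14}{3}$ ($Y{\left(E \right)} = -6 + \left(1 + \frac{1}{3} \cdot 1\right) = -6 + \left(1 + \frac{1}{3}\right) = -6 + \frac{4}{3} = - \frac{14}{3}$)
$277 - Y{\left(0 \right)} = 277 - - \frac{14}{3} = 277 + \frac{14}{3} = \frac{845}{3}$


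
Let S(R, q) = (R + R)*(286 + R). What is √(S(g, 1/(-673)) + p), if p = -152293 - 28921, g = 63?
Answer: 2*I*√34310 ≈ 370.46*I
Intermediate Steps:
S(R, q) = 2*R*(286 + R) (S(R, q) = (2*R)*(286 + R) = 2*R*(286 + R))
p = -181214
√(S(g, 1/(-673)) + p) = √(2*63*(286 + 63) - 181214) = √(2*63*349 - 181214) = √(43974 - 181214) = √(-137240) = 2*I*√34310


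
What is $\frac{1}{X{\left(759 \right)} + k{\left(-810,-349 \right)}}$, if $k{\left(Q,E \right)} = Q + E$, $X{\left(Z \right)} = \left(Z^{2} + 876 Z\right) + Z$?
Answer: $\frac{1}{1240565} \approx 8.0608 \cdot 10^{-7}$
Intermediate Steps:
$X{\left(Z \right)} = Z^{2} + 877 Z$
$k{\left(Q,E \right)} = E + Q$
$\frac{1}{X{\left(759 \right)} + k{\left(-810,-349 \right)}} = \frac{1}{759 \left(877 + 759\right) - 1159} = \frac{1}{759 \cdot 1636 - 1159} = \frac{1}{1241724 - 1159} = \frac{1}{1240565}$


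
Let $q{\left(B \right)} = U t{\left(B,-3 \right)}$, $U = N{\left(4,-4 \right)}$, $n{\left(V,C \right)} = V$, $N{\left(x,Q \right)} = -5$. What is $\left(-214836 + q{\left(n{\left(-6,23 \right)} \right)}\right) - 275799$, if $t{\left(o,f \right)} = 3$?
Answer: $-490650$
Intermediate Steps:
$U = -5$
$q{\left(B \right)} = -15$ ($q{\left(B \right)} = \left(-5\right) 3 = -15$)
$\left(-214836 + q{\left(n{\left(-6,23 \right)} \right)}\right) - 275799 = \left(-214836 - 15\right) - 275799 = -214851 - 275799 = -490650$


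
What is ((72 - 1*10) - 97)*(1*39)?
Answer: -1365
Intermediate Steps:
((72 - 1*10) - 97)*(1*39) = ((72 - 10) - 97)*39 = (62 - 97)*39 = -35*39 = -1365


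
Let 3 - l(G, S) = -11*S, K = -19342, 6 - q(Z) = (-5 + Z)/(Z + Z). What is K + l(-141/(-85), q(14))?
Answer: -539743/28 ≈ -19277.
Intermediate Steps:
q(Z) = 6 - (-5 + Z)/(2*Z) (q(Z) = 6 - (-5 + Z)/(Z + Z) = 6 - (-5 + Z)/(2*Z))
l(G, S) = 3 + 11*S (l(G, S) = 3 - (-11)*S = 3 + 11*S)
K + l(-141/(-85), q(14)) = -19342 + (3 + 11*((1/2)*(5 + 11*14)/14)) = -19342 + (3 + 11*((1/2)*(1/14)*(5 + 154))) = -19342 + (3 + 11*((1/2)*(1/14)*159)) = -19342 + (3 + 11*(159/28)) = -19342 + (3 + 1749/28) = -19342 + 1833/28 = -539743/28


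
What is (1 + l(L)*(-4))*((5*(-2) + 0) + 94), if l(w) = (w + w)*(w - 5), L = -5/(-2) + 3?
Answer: -1764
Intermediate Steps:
L = 11/2 (L = -½*(-5) + 3 = 5/2 + 3 = 11/2 ≈ 5.5000)
l(w) = 2*w*(-5 + w) (l(w) = (2*w)*(-5 + w) = 2*w*(-5 + w))
(1 + l(L)*(-4))*((5*(-2) + 0) + 94) = (1 + (2*(11/2)*(-5 + 11/2))*(-4))*((5*(-2) + 0) + 94) = (1 + (2*(11/2)*(½))*(-4))*((-10 + 0) + 94) = (1 + (11/2)*(-4))*(-10 + 94) = (1 - 22)*84 = -21*84 = -1764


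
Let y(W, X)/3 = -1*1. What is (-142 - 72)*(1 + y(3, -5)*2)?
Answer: 1070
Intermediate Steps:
y(W, X) = -3 (y(W, X) = 3*(-1*1) = 3*(-1) = -3)
(-142 - 72)*(1 + y(3, -5)*2) = (-142 - 72)*(1 - 3*2) = -214*(1 - 6) = -214*(-5) = 1070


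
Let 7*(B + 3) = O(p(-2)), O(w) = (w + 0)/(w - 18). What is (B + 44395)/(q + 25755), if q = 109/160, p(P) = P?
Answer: 49719056/28846363 ≈ 1.7236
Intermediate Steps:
q = 109/160 (q = (1/160)*109 = 109/160 ≈ 0.68125)
O(w) = w/(-18 + w)
B = -209/70 (B = -3 + (-2/(-18 - 2))/7 = -3 + (-2/(-20))/7 = -3 + (-2*(-1/20))/7 = -3 + (⅐)*(⅒) = -3 + 1/70 = -209/70 ≈ -2.9857)
(B + 44395)/(q + 25755) = (-209/70 + 44395)/(109/160 + 25755) = 3107441/(70*(4120909/160)) = (3107441/70)*(160/4120909) = 49719056/28846363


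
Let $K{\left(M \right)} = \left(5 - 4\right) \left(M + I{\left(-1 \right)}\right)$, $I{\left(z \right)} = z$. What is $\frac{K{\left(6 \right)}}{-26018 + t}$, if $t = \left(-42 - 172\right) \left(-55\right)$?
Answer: $- \frac{5}{14248} \approx -0.00035093$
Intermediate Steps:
$t = 11770$ ($t = \left(-214\right) \left(-55\right) = 11770$)
$K{\left(M \right)} = -1 + M$ ($K{\left(M \right)} = \left(5 - 4\right) \left(M - 1\right) = 1 \left(-1 + M\right) = -1 + M$)
$\frac{K{\left(6 \right)}}{-26018 + t} = \frac{-1 + 6}{-26018 + 11770} = \frac{5}{-14248} = 5 \left(- \frac{1}{14248}\right) = - \frac{5}{14248}$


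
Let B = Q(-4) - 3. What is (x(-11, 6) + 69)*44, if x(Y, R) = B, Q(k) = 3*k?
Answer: 2376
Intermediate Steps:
B = -15 (B = 3*(-4) - 3 = -12 - 3 = -15)
x(Y, R) = -15
(x(-11, 6) + 69)*44 = (-15 + 69)*44 = 54*44 = 2376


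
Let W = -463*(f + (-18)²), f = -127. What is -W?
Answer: 91211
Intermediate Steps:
W = -91211 (W = -463*(-127 + (-18)²) = -463*(-127 + 324) = -463*197 = -91211)
-W = -1*(-91211) = 91211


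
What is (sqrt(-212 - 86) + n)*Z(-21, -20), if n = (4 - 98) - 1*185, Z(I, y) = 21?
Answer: -5859 + 21*I*sqrt(298) ≈ -5859.0 + 362.52*I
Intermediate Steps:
n = -279 (n = -94 - 185 = -279)
(sqrt(-212 - 86) + n)*Z(-21, -20) = (sqrt(-212 - 86) - 279)*21 = (sqrt(-298) - 279)*21 = (I*sqrt(298) - 279)*21 = (-279 + I*sqrt(298))*21 = -5859 + 21*I*sqrt(298)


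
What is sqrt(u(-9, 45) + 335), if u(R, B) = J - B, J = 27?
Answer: sqrt(317) ≈ 17.805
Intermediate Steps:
u(R, B) = 27 - B
sqrt(u(-9, 45) + 335) = sqrt((27 - 1*45) + 335) = sqrt((27 - 45) + 335) = sqrt(-18 + 335) = sqrt(317)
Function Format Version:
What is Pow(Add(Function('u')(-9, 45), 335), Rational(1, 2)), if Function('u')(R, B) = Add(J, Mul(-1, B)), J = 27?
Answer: Pow(317, Rational(1, 2)) ≈ 17.805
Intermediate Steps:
Function('u')(R, B) = Add(27, Mul(-1, B))
Pow(Add(Function('u')(-9, 45), 335), Rational(1, 2)) = Pow(Add(Add(27, Mul(-1, 45)), 335), Rational(1, 2)) = Pow(Add(Add(27, -45), 335), Rational(1, 2)) = Pow(Add(-18, 335), Rational(1, 2)) = Pow(317, Rational(1, 2))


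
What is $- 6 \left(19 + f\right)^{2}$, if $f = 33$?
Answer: $-16224$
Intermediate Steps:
$- 6 \left(19 + f\right)^{2} = - 6 \left(19 + 33\right)^{2} = - 6 \cdot 52^{2} = \left(-6\right) 2704 = -16224$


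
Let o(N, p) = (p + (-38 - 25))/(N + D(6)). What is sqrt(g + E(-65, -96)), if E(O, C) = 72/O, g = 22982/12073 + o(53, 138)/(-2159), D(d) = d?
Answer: sqrt(7946947907892464110055)/99961602845 ≈ 0.89180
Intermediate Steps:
o(N, p) = (-63 + p)/(6 + N) (o(N, p) = (p + (-38 - 25))/(N + 6) = (p - 63)/(6 + N) = (-63 + p)/(6 + N))
g = 2926564667/1537870813 (g = 22982/12073 + ((-63 + 138)/(6 + 53))/(-2159) = 22982*(1/12073) + (75/59)*(-1/2159) = 22982/12073 + ((1/59)*75)*(-1/2159) = 22982/12073 + (75/59)*(-1/2159) = 22982/12073 - 75/127381 = 2926564667/1537870813 ≈ 1.9030)
sqrt(g + E(-65, -96)) = sqrt(2926564667/1537870813 + 72/(-65)) = sqrt(2926564667/1537870813 + 72*(-1/65)) = sqrt(2926564667/1537870813 - 72/65) = sqrt(79500004819/99961602845) = sqrt(7946947907892464110055)/99961602845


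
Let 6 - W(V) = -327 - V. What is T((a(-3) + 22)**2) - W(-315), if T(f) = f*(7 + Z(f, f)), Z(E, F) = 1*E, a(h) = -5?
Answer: 85526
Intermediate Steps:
W(V) = 333 + V (W(V) = 6 - (-327 - V) = 6 + (327 + V) = 333 + V)
Z(E, F) = E
T(f) = f*(7 + f)
T((a(-3) + 22)**2) - W(-315) = (-5 + 22)**2*(7 + (-5 + 22)**2) - (333 - 315) = 17**2*(7 + 17**2) - 1*18 = 289*(7 + 289) - 18 = 289*296 - 18 = 85544 - 18 = 85526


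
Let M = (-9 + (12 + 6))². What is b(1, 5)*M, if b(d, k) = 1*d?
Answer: 81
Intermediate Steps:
b(d, k) = d
M = 81 (M = (-9 + 18)² = 9² = 81)
b(1, 5)*M = 1*81 = 81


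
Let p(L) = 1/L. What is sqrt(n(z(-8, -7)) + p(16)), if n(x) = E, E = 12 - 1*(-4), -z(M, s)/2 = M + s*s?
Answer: sqrt(257)/4 ≈ 4.0078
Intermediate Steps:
z(M, s) = -2*M - 2*s**2 (z(M, s) = -2*(M + s*s) = -2*(M + s**2) = -2*M - 2*s**2)
E = 16 (E = 12 + 4 = 16)
n(x) = 16
sqrt(n(z(-8, -7)) + p(16)) = sqrt(16 + 1/16) = sqrt(257/16) = sqrt(257)/4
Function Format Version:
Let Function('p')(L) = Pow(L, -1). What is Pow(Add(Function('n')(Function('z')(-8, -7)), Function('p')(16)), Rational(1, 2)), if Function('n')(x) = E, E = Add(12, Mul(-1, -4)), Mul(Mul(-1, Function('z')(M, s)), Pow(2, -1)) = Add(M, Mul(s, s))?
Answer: Mul(Rational(1, 4), Pow(257, Rational(1, 2))) ≈ 4.0078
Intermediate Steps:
Function('z')(M, s) = Add(Mul(-2, M), Mul(-2, Pow(s, 2))) (Function('z')(M, s) = Mul(-2, Add(M, Mul(s, s))) = Mul(-2, Add(M, Pow(s, 2))) = Add(Mul(-2, M), Mul(-2, Pow(s, 2))))
E = 16 (E = Add(12, 4) = 16)
Function('n')(x) = 16
Pow(Add(Function('n')(Function('z')(-8, -7)), Function('p')(16)), Rational(1, 2)) = Pow(Add(16, Pow(16, -1)), Rational(1, 2)) = Pow(Add(16, Rational(1, 16)), Rational(1, 2)) = Pow(Rational(257, 16), Rational(1, 2)) = Mul(Rational(1, 4), Pow(257, Rational(1, 2)))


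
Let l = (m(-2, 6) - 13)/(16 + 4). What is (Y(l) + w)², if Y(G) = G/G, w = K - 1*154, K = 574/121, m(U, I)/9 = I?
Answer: 321807721/14641 ≈ 21980.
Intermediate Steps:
m(U, I) = 9*I
K = 574/121 (K = 574*(1/121) = 574/121 ≈ 4.7438)
l = 41/20 (l = (9*6 - 13)/(16 + 4) = (54 - 13)/20 = 41*(1/20) = 41/20 ≈ 2.0500)
w = -18060/121 (w = 574/121 - 1*154 = 574/121 - 154 = -18060/121 ≈ -149.26)
Y(G) = 1
(Y(l) + w)² = (1 - 18060/121)² = (-17939/121)² = 321807721/14641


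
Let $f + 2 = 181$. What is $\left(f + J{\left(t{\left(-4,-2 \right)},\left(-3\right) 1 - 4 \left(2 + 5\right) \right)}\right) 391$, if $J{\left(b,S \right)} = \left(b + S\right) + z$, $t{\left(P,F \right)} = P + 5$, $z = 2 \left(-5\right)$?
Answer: $54349$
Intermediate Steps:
$z = -10$
$t{\left(P,F \right)} = 5 + P$
$f = 179$ ($f = -2 + 181 = 179$)
$J{\left(b,S \right)} = -10 + S + b$ ($J{\left(b,S \right)} = \left(b + S\right) - 10 = \left(S + b\right) - 10 = -10 + S + b$)
$\left(f + J{\left(t{\left(-4,-2 \right)},\left(-3\right) 1 - 4 \left(2 + 5\right) \right)}\right) 391 = \left(179 - \left(12 + 4 \left(2 + 5\right)\right)\right) 391 = \left(179 - 40\right) 391 = 139 \cdot 391 = 54349$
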